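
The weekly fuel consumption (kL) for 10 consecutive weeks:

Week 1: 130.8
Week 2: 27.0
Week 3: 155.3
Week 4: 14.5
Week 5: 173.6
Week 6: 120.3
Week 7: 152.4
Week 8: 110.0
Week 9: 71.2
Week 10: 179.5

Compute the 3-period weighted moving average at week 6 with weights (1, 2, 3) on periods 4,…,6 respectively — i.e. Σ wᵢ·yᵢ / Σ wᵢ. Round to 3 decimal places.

Weighted sum: 1·14.5 + 2·173.6 + 3·120.3 = 14.5 + 347.2 + 360.9 = 722.6
Weight total: 1 + 2 + 3 = 6
WMA = 722.6 / 6 = 120.433

120.433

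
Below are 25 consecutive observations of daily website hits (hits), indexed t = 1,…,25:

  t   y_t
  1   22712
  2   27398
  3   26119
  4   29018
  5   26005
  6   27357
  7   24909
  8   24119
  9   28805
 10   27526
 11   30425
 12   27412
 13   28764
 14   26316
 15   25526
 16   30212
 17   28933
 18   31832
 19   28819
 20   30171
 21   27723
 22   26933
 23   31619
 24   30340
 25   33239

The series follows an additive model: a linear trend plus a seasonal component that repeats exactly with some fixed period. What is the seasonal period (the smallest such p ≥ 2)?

First differences y_{t+1} − y_t: 4686, -1279, 2899, -3013, 1352, -2448, -790, 4686, -1279, 2899, -3013, 1352, -2448, -790, 4686, -1279, …
The difference pattern repeats every 7 terms and not for any smaller step, so p = 7.

7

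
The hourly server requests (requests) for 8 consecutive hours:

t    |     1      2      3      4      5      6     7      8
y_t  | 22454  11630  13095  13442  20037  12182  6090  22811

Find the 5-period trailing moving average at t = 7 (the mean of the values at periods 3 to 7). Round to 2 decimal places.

Sum of periods 3–7: 13095 + 13442 + 20037 + 12182 + 6090 = 64846
Divide by 5: 64846 / 5 = 12969.20

12969.20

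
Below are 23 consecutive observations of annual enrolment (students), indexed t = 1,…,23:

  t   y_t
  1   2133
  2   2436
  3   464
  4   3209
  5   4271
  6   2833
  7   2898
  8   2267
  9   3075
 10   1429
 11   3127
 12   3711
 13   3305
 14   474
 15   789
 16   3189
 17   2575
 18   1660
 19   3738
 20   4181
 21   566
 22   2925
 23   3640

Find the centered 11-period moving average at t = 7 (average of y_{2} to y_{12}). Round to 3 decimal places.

2701.818

Sum of periods 2–12: 2436 + 464 + 3209 + 4271 + 2833 + 2898 + 2267 + 3075 + 1429 + 3127 + 3711 = 29720
Divide by 11: 29720 / 11 = 2701.818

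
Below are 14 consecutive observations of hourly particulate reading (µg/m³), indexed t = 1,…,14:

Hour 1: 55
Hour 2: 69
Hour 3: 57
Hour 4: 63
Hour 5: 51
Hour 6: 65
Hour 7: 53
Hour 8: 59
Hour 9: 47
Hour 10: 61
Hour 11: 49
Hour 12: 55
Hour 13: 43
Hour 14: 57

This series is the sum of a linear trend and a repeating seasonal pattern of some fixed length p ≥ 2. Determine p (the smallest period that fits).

First differences y_{t+1} − y_t: 14, -12, 6, -12, 14, -12, 6, -12, 14, -12, …
The difference pattern repeats every 4 terms and not for any smaller step, so p = 4.

4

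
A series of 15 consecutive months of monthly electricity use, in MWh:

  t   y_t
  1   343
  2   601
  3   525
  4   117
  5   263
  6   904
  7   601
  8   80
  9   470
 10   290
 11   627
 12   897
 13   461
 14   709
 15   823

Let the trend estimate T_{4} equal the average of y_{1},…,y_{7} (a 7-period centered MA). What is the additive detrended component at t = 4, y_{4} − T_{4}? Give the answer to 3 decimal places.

-362.143

Trend T_4 = (343 + 601 + 525 + 117 + 263 + 904 + 601) / 7 = 3354/7 = 479.14286
Detrended value: 117 − 479.14286 = -362.143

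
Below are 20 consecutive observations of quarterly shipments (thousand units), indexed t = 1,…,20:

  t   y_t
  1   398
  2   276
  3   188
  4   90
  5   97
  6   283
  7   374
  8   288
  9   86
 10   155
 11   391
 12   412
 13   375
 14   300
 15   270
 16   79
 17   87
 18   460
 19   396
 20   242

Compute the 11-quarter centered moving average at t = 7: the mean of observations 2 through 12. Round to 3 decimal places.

Sum of periods 2–12: 276 + 188 + 90 + 97 + 283 + 374 + 288 + 86 + 155 + 391 + 412 = 2640
Divide by 11: 2640 / 11 = 240.000

240.000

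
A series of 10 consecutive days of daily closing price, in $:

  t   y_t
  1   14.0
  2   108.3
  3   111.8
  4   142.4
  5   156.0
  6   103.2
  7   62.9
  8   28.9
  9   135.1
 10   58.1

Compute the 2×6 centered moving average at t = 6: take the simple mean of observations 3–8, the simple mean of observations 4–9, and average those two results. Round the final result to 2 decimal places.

102.81

Sum over 3–8: 111.8 + 142.4 + 156.0 + 103.2 + 62.9 + 28.9 = 605.2
Sum over 4–9: 142.4 + 156.0 + 103.2 + 62.9 + 28.9 + 135.1 = 628.5
CMA at t=6 = (605.2 + 628.5) / (2·6) = 1233.7 / 12 = 102.81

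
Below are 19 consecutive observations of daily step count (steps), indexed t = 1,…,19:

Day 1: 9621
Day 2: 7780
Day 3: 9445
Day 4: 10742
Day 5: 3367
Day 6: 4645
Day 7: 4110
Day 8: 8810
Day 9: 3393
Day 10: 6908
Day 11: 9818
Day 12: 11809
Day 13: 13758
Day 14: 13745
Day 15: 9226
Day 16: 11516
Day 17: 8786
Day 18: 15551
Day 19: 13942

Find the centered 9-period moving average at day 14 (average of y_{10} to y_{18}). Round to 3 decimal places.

Sum of periods 10–18: 6908 + 9818 + 11809 + 13758 + 13745 + 9226 + 11516 + 8786 + 15551 = 101117
Divide by 9: 101117 / 9 = 11235.222

11235.222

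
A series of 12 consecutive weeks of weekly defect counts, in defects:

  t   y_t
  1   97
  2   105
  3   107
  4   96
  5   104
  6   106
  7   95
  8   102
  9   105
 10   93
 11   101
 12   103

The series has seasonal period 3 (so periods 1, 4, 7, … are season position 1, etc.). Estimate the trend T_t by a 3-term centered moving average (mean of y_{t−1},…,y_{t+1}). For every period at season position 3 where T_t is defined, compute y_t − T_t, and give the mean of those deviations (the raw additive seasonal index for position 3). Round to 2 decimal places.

Season position 3 occurs at t = 3, 6, 9 (where T_t is defined).
t=3: T_3 = 102.6667; y_3 − T_3 = 107 − 102.6667 = 4.3333
t=6: T_6 = 101.6667; y_6 − T_6 = 106 − 101.6667 = 4.3333
t=9: T_9 = 100.0000; y_9 − T_9 = 105 − 100.0000 = 5.0000
Mean deviation: (4.3333 + 4.3333 + 5.0000) / 3 = 4.56

4.56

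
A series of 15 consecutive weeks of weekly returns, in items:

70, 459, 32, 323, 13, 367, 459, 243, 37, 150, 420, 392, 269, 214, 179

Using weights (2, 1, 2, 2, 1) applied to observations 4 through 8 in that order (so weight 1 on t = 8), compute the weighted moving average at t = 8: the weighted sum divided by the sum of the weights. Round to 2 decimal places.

Weighted sum: 2·323 + 1·13 + 2·367 + 2·459 + 1·243 = 646 + 13 + 734 + 918 + 243 = 2554
Weight total: 2 + 1 + 2 + 2 + 1 = 8
WMA = 2554 / 8 = 319.25

319.25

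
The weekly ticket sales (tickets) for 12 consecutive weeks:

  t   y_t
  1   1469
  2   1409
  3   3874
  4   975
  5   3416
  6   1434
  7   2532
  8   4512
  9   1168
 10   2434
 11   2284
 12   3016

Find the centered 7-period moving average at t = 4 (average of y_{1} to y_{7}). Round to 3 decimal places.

Sum of periods 1–7: 1469 + 1409 + 3874 + 975 + 3416 + 1434 + 2532 = 15109
Divide by 7: 15109 / 7 = 2158.429

2158.429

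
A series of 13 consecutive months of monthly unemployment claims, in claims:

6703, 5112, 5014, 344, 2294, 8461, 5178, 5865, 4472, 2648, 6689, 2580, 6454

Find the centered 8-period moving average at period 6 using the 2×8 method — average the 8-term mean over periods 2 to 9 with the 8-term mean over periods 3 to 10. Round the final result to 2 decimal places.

Sum over 2–9: 5112 + 5014 + 344 + 2294 + 8461 + 5178 + 5865 + 4472 = 36740
Sum over 3–10: 5014 + 344 + 2294 + 8461 + 5178 + 5865 + 4472 + 2648 = 34276
CMA at t=6 = (36740 + 34276) / (2·8) = 71016 / 16 = 4438.50

4438.50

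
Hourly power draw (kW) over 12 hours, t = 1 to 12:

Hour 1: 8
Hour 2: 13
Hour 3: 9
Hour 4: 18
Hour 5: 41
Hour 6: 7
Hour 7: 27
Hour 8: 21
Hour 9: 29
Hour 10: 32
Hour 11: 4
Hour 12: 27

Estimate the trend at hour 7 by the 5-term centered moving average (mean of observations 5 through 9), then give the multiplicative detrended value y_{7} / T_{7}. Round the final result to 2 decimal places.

1.08

Trend T_7 = (41 + 7 + 27 + 21 + 29) / 5 = 125/5 = 25.0000
Ratio to trend: 27 / 25.0000 = 1.08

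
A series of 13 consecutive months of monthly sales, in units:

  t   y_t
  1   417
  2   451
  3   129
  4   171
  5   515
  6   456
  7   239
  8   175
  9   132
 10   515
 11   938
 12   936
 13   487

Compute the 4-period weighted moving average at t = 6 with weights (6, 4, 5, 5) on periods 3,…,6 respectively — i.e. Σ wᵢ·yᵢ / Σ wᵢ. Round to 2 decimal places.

315.65

Weighted sum: 6·129 + 4·171 + 5·515 + 5·456 = 774 + 684 + 2575 + 2280 = 6313
Weight total: 6 + 4 + 5 + 5 = 20
WMA = 6313 / 20 = 315.65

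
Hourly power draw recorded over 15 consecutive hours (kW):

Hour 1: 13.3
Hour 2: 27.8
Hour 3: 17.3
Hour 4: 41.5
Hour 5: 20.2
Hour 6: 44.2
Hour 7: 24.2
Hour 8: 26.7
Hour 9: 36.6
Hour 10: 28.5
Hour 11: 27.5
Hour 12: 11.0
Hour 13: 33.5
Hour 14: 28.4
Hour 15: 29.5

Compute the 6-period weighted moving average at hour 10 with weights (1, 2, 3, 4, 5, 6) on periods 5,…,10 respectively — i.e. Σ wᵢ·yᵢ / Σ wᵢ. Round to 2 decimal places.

30.57

Weighted sum: 1·20.2 + 2·44.2 + 3·24.2 + 4·26.7 + 5·36.6 + 6·28.5 = 20.2 + 88.4 + 72.6 + 106.8 + 183.0 + 171.0 = 642.0
Weight total: 1 + 2 + 3 + 4 + 5 + 6 = 21
WMA = 642.0 / 21 = 30.57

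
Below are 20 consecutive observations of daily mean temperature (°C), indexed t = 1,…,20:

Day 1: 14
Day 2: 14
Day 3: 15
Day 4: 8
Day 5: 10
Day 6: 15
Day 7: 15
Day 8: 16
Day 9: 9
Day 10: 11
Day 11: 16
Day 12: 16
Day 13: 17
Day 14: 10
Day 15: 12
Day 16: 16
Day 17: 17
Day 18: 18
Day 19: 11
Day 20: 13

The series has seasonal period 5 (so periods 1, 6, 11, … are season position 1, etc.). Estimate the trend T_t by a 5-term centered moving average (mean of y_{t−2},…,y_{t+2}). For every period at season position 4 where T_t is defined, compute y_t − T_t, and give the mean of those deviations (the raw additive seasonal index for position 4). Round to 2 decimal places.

Season position 4 occurs at t = 4, 9, 14 (where T_t is defined).
t=4: T_4 = 12.4000; y_4 − T_4 = 8 − 12.4000 = -4.4000
t=9: T_9 = 13.4000; y_9 − T_9 = 9 − 13.4000 = -4.4000
t=14: T_14 = 14.2000; y_14 − T_14 = 10 − 14.2000 = -4.2000
Mean deviation: (-4.4000 + -4.4000 + -4.2000) / 3 = -4.33

-4.33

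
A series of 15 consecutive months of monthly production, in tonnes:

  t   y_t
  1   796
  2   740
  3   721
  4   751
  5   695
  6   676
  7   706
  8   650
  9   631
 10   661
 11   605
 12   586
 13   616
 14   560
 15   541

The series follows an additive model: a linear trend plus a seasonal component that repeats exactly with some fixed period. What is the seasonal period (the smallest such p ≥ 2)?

First differences y_{t+1} − y_t: -56, -19, 30, -56, -19, 30, -56, -19, …
The difference pattern repeats every 3 terms and not for any smaller step, so p = 3.

3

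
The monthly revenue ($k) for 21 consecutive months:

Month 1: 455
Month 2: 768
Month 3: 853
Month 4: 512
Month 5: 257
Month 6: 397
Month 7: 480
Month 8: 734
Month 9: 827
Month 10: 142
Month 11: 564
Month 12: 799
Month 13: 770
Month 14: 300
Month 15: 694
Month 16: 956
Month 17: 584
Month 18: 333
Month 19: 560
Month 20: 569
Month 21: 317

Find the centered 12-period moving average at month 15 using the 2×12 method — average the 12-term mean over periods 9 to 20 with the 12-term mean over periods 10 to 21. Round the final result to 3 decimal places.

Sum over 9–20: 827 + 142 + 564 + 799 + 770 + 300 + 694 + 956 + 584 + 333 + 560 + 569 = 7098
Sum over 10–21: 142 + 564 + 799 + 770 + 300 + 694 + 956 + 584 + 333 + 560 + 569 + 317 = 6588
CMA at t=15 = (7098 + 6588) / (2·12) = 13686 / 24 = 570.250

570.250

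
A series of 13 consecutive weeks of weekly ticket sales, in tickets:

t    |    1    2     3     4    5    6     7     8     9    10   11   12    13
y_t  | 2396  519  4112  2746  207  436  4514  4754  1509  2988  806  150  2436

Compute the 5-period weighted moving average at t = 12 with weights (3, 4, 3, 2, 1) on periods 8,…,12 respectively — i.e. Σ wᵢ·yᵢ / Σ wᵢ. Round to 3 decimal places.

Weighted sum: 3·4754 + 4·1509 + 3·2988 + 2·806 + 1·150 = 14262 + 6036 + 8964 + 1612 + 150 = 31024
Weight total: 3 + 4 + 3 + 2 + 1 = 13
WMA = 31024 / 13 = 2386.462

2386.462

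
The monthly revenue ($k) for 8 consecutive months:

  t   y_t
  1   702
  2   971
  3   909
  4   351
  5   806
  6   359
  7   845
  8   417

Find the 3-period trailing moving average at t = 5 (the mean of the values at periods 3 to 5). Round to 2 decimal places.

Sum of periods 3–5: 909 + 351 + 806 = 2066
Divide by 3: 2066 / 3 = 688.67

688.67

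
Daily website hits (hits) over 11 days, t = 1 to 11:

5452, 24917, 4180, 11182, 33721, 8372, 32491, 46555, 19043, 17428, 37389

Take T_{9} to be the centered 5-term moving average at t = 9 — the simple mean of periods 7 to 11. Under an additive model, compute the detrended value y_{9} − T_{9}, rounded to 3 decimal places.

Trend T_9 = (32491 + 46555 + 19043 + 17428 + 37389) / 5 = 152906/5 = 30581.20000
Detrended value: 19043 − 30581.20000 = -11538.200

-11538.200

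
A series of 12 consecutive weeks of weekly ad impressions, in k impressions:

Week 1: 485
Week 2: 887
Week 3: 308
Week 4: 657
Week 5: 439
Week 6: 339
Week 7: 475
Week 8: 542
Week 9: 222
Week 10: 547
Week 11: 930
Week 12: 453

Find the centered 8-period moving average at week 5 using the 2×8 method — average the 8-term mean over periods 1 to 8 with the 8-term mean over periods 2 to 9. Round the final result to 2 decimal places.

500.06

Sum over 1–8: 485 + 887 + 308 + 657 + 439 + 339 + 475 + 542 = 4132
Sum over 2–9: 887 + 308 + 657 + 439 + 339 + 475 + 542 + 222 = 3869
CMA at t=5 = (4132 + 3869) / (2·8) = 8001 / 16 = 500.06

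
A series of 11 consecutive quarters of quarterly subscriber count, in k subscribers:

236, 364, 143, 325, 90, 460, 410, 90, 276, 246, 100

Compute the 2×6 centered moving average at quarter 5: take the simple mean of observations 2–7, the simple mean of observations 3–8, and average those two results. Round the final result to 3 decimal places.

275.833

Sum over 2–7: 364 + 143 + 325 + 90 + 460 + 410 = 1792
Sum over 3–8: 143 + 325 + 90 + 460 + 410 + 90 = 1518
CMA at t=5 = (1792 + 1518) / (2·6) = 3310 / 12 = 275.833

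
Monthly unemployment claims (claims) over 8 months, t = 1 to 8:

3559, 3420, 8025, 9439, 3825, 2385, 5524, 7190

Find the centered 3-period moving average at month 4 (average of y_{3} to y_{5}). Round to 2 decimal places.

Sum of periods 3–5: 8025 + 9439 + 3825 = 21289
Divide by 3: 21289 / 3 = 7096.33

7096.33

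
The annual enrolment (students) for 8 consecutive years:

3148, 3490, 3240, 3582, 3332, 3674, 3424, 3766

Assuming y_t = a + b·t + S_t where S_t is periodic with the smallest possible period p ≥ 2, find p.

2

First differences y_{t+1} − y_t: 342, -250, 342, -250, 342, -250, …
The difference pattern repeats every 2 terms and not for any smaller step, so p = 2.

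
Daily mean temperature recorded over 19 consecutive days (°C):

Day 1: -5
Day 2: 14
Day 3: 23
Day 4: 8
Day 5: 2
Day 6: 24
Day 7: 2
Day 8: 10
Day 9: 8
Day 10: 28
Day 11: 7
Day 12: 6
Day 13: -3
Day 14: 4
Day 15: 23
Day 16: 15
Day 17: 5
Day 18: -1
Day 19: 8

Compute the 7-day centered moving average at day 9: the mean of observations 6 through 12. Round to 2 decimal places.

Sum of periods 6–12: 24 + 2 + 10 + 8 + 28 + 7 + 6 = 85
Divide by 7: 85 / 7 = 12.14

12.14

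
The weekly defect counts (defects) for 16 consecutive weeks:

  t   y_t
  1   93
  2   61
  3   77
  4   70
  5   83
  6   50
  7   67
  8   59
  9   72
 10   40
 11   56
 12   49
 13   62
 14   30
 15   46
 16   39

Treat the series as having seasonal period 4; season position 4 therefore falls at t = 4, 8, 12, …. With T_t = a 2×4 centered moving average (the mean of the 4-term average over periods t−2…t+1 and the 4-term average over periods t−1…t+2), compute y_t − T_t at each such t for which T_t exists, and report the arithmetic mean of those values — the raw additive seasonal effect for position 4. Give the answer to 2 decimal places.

Season position 4 occurs at t = 4, 8, 12 (where T_t is defined).
t=4: T_4 = 71.3750; y_4 − T_4 = 70 − 71.3750 = -1.3750
t=8: T_8 = 60.7500; y_8 − T_8 = 59 − 60.7500 = -1.7500
t=12: T_12 = 50.5000; y_12 − T_12 = 49 − 50.5000 = -1.5000
Mean deviation: (-1.3750 + -1.7500 + -1.5000) / 3 = -1.54

-1.54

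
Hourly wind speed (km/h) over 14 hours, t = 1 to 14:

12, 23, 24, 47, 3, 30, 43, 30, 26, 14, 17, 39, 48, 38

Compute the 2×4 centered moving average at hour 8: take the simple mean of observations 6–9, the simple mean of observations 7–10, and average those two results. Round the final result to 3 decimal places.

30.250

Sum over 6–9: 30 + 43 + 30 + 26 = 129
Sum over 7–10: 43 + 30 + 26 + 14 = 113
CMA at t=8 = (129 + 113) / (2·4) = 242 / 8 = 30.250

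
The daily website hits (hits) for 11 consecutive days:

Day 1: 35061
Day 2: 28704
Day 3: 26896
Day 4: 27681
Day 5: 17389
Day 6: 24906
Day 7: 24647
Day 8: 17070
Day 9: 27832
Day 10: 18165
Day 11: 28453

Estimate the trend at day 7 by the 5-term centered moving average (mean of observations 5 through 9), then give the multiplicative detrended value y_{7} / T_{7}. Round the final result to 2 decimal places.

1.10

Trend T_7 = (17389 + 24906 + 24647 + 17070 + 27832) / 5 = 111844/5 = 22368.8000
Ratio to trend: 24647 / 22368.8000 = 1.10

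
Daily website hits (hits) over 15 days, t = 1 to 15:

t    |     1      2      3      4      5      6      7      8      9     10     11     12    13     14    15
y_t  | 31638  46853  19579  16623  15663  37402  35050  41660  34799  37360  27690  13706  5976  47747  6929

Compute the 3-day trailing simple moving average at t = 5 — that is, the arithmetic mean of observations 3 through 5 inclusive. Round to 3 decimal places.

17288.333

Sum of periods 3–5: 19579 + 16623 + 15663 = 51865
Divide by 3: 51865 / 3 = 17288.333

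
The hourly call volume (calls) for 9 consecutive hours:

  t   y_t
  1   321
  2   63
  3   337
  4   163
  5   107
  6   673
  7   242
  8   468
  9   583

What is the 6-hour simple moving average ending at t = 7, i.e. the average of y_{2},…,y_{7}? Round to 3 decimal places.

Sum of periods 2–7: 63 + 337 + 163 + 107 + 673 + 242 = 1585
Divide by 6: 1585 / 6 = 264.167

264.167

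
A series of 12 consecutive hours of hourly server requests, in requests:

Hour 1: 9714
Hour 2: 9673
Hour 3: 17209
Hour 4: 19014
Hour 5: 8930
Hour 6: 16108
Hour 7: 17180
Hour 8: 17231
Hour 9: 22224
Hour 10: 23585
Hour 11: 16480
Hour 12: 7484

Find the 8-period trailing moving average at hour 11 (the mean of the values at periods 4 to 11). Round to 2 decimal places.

Sum of periods 4–11: 19014 + 8930 + 16108 + 17180 + 17231 + 22224 + 23585 + 16480 = 140752
Divide by 8: 140752 / 8 = 17594.00

17594.00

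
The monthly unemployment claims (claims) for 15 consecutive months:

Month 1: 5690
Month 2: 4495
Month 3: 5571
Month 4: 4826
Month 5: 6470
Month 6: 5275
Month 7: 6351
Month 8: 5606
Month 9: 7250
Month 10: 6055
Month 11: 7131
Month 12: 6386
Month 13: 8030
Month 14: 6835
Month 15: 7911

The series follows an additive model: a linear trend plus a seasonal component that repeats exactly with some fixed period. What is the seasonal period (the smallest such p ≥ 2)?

First differences y_{t+1} − y_t: -1195, 1076, -745, 1644, -1195, 1076, -745, 1644, -1195, 1076, …
The difference pattern repeats every 4 terms and not for any smaller step, so p = 4.

4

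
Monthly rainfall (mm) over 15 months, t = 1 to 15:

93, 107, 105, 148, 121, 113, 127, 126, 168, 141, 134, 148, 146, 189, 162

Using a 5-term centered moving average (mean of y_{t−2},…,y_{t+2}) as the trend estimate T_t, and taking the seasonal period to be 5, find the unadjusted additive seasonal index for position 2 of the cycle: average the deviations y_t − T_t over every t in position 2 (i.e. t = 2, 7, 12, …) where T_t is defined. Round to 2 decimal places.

-3.80

Season position 2 occurs at t = 7, 12 (where T_t is defined).
t=7: T_7 = 131.0000; y_7 − T_7 = 127 − 131.0000 = -4.0000
t=12: T_12 = 151.6000; y_12 − T_12 = 148 − 151.6000 = -3.6000
Mean deviation: (-4.0000 + -3.6000) / 2 = -3.80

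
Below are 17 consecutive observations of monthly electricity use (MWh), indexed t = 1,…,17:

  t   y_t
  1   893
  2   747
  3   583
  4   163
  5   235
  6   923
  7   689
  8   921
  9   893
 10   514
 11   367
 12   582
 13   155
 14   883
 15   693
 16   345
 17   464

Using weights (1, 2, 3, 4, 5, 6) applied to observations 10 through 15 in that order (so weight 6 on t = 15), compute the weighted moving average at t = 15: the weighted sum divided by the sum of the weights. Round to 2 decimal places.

Weighted sum: 1·514 + 2·367 + 3·582 + 4·155 + 5·883 + 6·693 = 514 + 734 + 1746 + 620 + 4415 + 4158 = 12187
Weight total: 1 + 2 + 3 + 4 + 5 + 6 = 21
WMA = 12187 / 21 = 580.33

580.33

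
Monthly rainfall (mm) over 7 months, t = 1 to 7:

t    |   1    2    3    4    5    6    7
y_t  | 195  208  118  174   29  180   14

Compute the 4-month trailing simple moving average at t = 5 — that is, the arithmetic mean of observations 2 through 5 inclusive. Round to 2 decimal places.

Sum of periods 2–5: 208 + 118 + 174 + 29 = 529
Divide by 4: 529 / 4 = 132.25

132.25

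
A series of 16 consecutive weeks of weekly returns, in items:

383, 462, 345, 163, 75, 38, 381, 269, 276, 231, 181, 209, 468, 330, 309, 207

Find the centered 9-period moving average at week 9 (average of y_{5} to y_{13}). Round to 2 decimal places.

Sum of periods 5–13: 75 + 38 + 381 + 269 + 276 + 231 + 181 + 209 + 468 = 2128
Divide by 9: 2128 / 9 = 236.44

236.44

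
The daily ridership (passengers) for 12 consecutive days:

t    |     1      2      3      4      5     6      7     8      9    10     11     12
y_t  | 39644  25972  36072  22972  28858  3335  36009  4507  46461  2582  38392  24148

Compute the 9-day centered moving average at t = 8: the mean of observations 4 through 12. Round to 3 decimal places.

Sum of periods 4–12: 22972 + 28858 + 3335 + 36009 + 4507 + 46461 + 2582 + 38392 + 24148 = 207264
Divide by 9: 207264 / 9 = 23029.333

23029.333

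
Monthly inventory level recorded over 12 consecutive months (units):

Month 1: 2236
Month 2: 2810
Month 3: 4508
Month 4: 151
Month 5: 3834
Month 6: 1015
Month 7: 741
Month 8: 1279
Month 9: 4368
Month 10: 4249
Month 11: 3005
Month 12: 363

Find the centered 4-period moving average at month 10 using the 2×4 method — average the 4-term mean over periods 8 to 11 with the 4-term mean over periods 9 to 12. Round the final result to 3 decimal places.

3110.750

Sum over 8–11: 1279 + 4368 + 4249 + 3005 = 12901
Sum over 9–12: 4368 + 4249 + 3005 + 363 = 11985
CMA at t=10 = (12901 + 11985) / (2·4) = 24886 / 8 = 3110.750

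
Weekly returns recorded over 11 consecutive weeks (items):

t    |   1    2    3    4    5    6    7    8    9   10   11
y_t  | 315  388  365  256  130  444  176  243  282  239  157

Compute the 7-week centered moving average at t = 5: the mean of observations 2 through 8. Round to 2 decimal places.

286.00

Sum of periods 2–8: 388 + 365 + 256 + 130 + 444 + 176 + 243 = 2002
Divide by 7: 2002 / 7 = 286.00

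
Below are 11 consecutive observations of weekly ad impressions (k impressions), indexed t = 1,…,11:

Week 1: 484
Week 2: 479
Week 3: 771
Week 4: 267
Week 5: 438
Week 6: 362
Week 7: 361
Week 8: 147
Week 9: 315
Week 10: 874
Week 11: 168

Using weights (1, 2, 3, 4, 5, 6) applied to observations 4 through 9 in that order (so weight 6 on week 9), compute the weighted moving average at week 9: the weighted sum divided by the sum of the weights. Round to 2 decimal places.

299.90

Weighted sum: 1·267 + 2·438 + 3·362 + 4·361 + 5·147 + 6·315 = 267 + 876 + 1086 + 1444 + 735 + 1890 = 6298
Weight total: 1 + 2 + 3 + 4 + 5 + 6 = 21
WMA = 6298 / 21 = 299.90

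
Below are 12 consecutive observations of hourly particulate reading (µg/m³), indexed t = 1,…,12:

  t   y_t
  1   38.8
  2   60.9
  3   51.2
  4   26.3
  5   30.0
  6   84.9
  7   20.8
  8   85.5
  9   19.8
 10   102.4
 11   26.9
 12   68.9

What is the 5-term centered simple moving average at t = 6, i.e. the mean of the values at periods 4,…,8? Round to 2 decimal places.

49.50

Sum of periods 4–8: 26.3 + 30.0 + 84.9 + 20.8 + 85.5 = 247.5
Divide by 5: 247.5 / 5 = 49.50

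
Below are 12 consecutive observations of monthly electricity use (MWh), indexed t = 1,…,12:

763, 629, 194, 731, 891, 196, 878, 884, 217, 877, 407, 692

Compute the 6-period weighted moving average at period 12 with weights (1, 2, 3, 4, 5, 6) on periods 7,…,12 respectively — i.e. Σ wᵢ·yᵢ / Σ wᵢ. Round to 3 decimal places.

Weighted sum: 1·878 + 2·884 + 3·217 + 4·877 + 5·407 + 6·692 = 878 + 1768 + 651 + 3508 + 2035 + 4152 = 12992
Weight total: 1 + 2 + 3 + 4 + 5 + 6 = 21
WMA = 12992 / 21 = 618.667

618.667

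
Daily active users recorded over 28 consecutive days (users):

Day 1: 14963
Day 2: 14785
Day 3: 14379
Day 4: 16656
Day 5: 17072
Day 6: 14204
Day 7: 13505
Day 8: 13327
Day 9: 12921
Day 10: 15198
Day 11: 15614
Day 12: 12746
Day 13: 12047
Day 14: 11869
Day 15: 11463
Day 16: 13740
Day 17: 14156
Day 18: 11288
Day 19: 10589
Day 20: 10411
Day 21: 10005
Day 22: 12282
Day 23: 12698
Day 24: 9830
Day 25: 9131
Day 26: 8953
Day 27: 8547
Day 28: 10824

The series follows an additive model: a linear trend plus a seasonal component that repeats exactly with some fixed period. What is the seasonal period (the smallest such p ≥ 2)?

6

First differences y_{t+1} − y_t: -178, -406, 2277, 416, -2868, -699, -178, -406, 2277, 416, -2868, -699, -178, -406, …
The difference pattern repeats every 6 terms and not for any smaller step, so p = 6.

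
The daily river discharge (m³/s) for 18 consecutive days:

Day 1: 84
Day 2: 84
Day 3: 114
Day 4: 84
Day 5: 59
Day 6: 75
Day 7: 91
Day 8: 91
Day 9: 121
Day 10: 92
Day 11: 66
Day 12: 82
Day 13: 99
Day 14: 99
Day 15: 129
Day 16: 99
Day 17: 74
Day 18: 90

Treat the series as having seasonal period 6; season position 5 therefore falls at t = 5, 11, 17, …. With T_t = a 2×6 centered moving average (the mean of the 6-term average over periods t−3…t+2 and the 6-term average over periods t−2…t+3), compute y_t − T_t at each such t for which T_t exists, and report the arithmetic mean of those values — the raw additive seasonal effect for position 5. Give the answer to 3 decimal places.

-26.292

Season position 5 occurs at t = 5, 11 (where T_t is defined).
t=5: T_5 = 85.08333; y_5 − T_5 = 59 − 85.08333 = -26.08333
t=11: T_11 = 92.50000; y_11 − T_11 = 66 − 92.50000 = -26.50000
Mean deviation: (-26.08333 + -26.50000) / 2 = -26.292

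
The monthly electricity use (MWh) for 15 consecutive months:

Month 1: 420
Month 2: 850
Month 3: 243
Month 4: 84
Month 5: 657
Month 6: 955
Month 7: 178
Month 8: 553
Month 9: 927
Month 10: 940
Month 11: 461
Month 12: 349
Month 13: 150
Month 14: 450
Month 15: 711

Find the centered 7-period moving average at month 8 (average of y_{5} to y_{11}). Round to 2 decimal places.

Sum of periods 5–11: 657 + 955 + 178 + 553 + 927 + 940 + 461 = 4671
Divide by 7: 4671 / 7 = 667.29

667.29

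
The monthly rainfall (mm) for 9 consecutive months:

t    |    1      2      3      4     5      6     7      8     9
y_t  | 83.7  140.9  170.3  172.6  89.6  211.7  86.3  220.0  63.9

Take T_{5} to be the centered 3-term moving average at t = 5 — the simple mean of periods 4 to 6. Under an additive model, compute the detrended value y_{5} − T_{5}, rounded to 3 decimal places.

-68.367

Trend T_5 = (172.6 + 89.6 + 211.7) / 3 = 473.9/3 = 157.96667
Detrended value: 89.6 − 157.96667 = -68.367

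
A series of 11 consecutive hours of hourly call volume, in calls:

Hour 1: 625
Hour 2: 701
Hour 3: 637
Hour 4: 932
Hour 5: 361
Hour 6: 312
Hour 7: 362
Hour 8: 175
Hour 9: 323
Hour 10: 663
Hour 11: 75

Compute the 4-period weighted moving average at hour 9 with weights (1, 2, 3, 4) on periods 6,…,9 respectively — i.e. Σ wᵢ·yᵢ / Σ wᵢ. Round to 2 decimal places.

Weighted sum: 1·312 + 2·362 + 3·175 + 4·323 = 312 + 724 + 525 + 1292 = 2853
Weight total: 1 + 2 + 3 + 4 = 10
WMA = 2853 / 10 = 285.30

285.30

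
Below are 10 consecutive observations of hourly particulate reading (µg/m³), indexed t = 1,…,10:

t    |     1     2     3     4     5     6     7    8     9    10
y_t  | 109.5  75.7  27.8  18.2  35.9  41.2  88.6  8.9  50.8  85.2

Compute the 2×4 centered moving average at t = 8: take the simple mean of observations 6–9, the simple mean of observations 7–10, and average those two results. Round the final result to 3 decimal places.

Sum over 6–9: 41.2 + 88.6 + 8.9 + 50.8 = 189.5
Sum over 7–10: 88.6 + 8.9 + 50.8 + 85.2 = 233.5
CMA at t=8 = (189.5 + 233.5) / (2·4) = 423.0 / 8 = 52.875

52.875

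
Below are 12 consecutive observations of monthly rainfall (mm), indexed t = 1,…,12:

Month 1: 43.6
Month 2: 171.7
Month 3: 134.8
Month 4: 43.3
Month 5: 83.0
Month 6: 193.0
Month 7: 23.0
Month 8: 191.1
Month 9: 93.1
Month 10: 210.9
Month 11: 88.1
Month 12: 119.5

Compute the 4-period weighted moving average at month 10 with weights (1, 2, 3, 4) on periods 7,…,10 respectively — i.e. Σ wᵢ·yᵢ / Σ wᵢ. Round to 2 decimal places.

Weighted sum: 1·23.0 + 2·191.1 + 3·93.1 + 4·210.9 = 23.0 + 382.2 + 279.3 + 843.6 = 1528.1
Weight total: 1 + 2 + 3 + 4 = 10
WMA = 1528.1 / 10 = 152.81

152.81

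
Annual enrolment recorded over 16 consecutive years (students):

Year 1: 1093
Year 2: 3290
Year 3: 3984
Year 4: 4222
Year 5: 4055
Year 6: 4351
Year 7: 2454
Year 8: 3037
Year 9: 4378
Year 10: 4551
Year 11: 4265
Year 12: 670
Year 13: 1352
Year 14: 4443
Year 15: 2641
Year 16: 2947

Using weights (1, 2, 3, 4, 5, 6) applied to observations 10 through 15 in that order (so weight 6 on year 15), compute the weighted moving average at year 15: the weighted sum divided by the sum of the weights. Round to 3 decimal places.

2788.571

Weighted sum: 1·4551 + 2·4265 + 3·670 + 4·1352 + 5·4443 + 6·2641 = 4551 + 8530 + 2010 + 5408 + 22215 + 15846 = 58560
Weight total: 1 + 2 + 3 + 4 + 5 + 6 = 21
WMA = 58560 / 21 = 2788.571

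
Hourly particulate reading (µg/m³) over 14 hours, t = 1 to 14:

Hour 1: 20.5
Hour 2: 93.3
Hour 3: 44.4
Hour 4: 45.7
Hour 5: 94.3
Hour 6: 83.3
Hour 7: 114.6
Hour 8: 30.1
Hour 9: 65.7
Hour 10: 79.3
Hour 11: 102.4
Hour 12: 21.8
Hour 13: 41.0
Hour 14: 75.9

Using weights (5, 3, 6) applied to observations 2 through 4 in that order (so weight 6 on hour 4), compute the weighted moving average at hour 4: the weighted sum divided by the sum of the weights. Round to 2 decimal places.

Weighted sum: 5·93.3 + 3·44.4 + 6·45.7 = 466.5 + 133.2 + 274.2 = 873.9
Weight total: 5 + 3 + 6 = 14
WMA = 873.9 / 14 = 62.42

62.42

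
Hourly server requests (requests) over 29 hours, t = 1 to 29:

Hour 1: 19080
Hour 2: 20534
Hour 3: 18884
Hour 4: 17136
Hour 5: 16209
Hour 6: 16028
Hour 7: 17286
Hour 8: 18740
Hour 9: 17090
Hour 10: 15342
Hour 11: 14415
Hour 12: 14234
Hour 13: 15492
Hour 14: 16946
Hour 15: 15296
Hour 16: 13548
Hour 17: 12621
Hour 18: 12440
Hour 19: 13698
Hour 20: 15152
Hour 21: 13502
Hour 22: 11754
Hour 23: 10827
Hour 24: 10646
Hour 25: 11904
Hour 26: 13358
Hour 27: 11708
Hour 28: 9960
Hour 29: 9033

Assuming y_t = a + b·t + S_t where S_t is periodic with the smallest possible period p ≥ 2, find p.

6

First differences y_{t+1} − y_t: 1454, -1650, -1748, -927, -181, 1258, 1454, -1650, -1748, -927, -181, 1258, 1454, -1650, …
The difference pattern repeats every 6 terms and not for any smaller step, so p = 6.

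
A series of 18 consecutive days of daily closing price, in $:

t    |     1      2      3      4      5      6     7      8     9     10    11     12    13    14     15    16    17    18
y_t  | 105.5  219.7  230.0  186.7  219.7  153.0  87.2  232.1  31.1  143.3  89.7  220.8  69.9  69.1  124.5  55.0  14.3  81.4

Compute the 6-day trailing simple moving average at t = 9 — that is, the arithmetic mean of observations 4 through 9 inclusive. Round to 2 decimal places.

Sum of periods 4–9: 186.7 + 219.7 + 153.0 + 87.2 + 232.1 + 31.1 = 909.8
Divide by 6: 909.8 / 6 = 151.63

151.63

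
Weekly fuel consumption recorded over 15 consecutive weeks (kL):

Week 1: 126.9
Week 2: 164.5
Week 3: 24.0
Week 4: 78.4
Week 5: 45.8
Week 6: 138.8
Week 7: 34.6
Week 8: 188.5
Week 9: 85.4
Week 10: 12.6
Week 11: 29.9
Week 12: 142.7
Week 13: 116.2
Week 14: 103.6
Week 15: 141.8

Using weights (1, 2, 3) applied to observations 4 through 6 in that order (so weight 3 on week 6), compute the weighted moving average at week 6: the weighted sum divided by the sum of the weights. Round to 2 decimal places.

Weighted sum: 1·78.4 + 2·45.8 + 3·138.8 = 78.4 + 91.6 + 416.4 = 586.4
Weight total: 1 + 2 + 3 = 6
WMA = 586.4 / 6 = 97.73

97.73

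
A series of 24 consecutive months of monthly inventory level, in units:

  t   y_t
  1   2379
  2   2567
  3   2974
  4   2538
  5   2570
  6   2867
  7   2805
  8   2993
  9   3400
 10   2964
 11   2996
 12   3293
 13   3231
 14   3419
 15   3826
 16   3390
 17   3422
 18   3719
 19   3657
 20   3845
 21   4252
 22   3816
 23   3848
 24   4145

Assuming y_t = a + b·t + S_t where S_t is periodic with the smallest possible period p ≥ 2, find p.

First differences y_{t+1} − y_t: 188, 407, -436, 32, 297, -62, 188, 407, -436, 32, 297, -62, 188, 407, …
The difference pattern repeats every 6 terms and not for any smaller step, so p = 6.

6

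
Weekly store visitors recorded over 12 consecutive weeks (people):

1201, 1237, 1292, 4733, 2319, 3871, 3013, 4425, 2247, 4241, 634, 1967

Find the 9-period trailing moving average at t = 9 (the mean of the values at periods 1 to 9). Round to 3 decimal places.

Sum of periods 1–9: 1201 + 1237 + 1292 + 4733 + 2319 + 3871 + 3013 + 4425 + 2247 = 24338
Divide by 9: 24338 / 9 = 2704.222

2704.222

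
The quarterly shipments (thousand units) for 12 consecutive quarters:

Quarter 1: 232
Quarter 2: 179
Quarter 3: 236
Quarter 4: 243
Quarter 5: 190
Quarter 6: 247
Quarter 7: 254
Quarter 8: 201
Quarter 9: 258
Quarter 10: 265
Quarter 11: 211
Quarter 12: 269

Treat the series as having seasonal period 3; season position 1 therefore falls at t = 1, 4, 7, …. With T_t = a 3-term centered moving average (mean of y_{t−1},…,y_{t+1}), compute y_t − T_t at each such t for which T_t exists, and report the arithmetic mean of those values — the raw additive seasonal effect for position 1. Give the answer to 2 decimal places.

20.11

Season position 1 occurs at t = 4, 7, 10 (where T_t is defined).
t=4: T_4 = 223.0000; y_4 − T_4 = 243 − 223.0000 = 20.0000
t=7: T_7 = 234.0000; y_7 − T_7 = 254 − 234.0000 = 20.0000
t=10: T_10 = 244.6667; y_10 − T_10 = 265 − 244.6667 = 20.3333
Mean deviation: (20.0000 + 20.0000 + 20.3333) / 3 = 20.11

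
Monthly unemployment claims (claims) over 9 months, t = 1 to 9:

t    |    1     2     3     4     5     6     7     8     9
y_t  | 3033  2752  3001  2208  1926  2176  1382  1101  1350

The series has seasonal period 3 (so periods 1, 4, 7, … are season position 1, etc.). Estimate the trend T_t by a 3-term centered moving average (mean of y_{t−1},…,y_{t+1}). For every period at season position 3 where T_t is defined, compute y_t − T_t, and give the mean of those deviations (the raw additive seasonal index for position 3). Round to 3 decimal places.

Season position 3 occurs at t = 3, 6 (where T_t is defined).
t=3: T_3 = 2653.66667; y_3 − T_3 = 3001 − 2653.66667 = 347.33333
t=6: T_6 = 1828.00000; y_6 − T_6 = 2176 − 1828.00000 = 348.00000
Mean deviation: (347.33333 + 348.00000) / 2 = 347.667

347.667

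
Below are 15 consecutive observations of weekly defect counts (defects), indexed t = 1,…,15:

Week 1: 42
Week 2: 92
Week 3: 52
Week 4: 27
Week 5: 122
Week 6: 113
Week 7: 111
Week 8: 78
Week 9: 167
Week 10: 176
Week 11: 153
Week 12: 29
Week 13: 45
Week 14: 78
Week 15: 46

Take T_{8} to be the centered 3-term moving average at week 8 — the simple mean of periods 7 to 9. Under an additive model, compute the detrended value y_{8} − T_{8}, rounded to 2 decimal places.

-40.67

Trend T_8 = (111 + 78 + 167) / 3 = 356/3 = 118.6667
Detrended value: 78 − 118.6667 = -40.67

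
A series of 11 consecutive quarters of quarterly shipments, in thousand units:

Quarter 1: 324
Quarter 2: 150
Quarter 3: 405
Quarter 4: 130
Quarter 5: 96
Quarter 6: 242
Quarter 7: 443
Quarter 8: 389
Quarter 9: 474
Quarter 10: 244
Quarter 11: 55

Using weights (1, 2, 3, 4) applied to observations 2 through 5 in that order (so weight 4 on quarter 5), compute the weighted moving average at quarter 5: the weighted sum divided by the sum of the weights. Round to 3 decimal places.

Weighted sum: 1·150 + 2·405 + 3·130 + 4·96 = 150 + 810 + 390 + 384 = 1734
Weight total: 1 + 2 + 3 + 4 = 10
WMA = 1734 / 10 = 173.400

173.400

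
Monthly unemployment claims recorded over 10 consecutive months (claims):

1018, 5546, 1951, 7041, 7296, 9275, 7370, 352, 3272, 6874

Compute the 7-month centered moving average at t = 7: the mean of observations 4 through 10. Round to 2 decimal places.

5925.71

Sum of periods 4–10: 7041 + 7296 + 9275 + 7370 + 352 + 3272 + 6874 = 41480
Divide by 7: 41480 / 7 = 5925.71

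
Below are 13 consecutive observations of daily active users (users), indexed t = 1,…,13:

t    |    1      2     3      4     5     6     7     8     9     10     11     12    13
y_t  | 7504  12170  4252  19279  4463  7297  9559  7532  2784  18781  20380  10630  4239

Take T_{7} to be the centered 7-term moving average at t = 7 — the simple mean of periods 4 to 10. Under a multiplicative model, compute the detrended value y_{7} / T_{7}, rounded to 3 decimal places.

Trend T_7 = (19279 + 4463 + 7297 + 9559 + 7532 + 2784 + 18781) / 7 = 69695/7 = 9956.42857
Ratio to trend: 9559 / 9956.42857 = 0.960

0.960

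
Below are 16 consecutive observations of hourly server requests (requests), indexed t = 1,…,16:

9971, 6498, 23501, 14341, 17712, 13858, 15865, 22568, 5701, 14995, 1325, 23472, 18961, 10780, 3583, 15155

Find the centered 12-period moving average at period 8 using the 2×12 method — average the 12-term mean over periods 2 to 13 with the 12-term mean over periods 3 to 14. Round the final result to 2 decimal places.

Sum over 2–13: 6498 + 23501 + 14341 + 17712 + 13858 + 15865 + 22568 + 5701 + 14995 + 1325 + 23472 + 18961 = 178797
Sum over 3–14: 23501 + 14341 + 17712 + 13858 + 15865 + 22568 + 5701 + 14995 + 1325 + 23472 + 18961 + 10780 = 183079
CMA at t=8 = (178797 + 183079) / (2·12) = 361876 / 24 = 15078.17

15078.17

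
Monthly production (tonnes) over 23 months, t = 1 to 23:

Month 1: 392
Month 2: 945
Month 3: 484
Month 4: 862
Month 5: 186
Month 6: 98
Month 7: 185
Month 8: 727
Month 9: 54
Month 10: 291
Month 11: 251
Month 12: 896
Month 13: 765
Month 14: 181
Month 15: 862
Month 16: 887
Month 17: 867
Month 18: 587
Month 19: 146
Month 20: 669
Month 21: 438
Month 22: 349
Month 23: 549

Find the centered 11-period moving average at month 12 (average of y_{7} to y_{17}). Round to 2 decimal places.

Sum of periods 7–17: 185 + 727 + 54 + 291 + 251 + 896 + 765 + 181 + 862 + 887 + 867 = 5966
Divide by 11: 5966 / 11 = 542.36

542.36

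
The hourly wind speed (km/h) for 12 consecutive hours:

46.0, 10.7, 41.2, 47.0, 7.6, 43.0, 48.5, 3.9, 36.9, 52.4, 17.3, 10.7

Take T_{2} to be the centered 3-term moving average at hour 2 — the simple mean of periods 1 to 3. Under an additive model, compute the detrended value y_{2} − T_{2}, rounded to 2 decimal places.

-21.93

Trend T_2 = (46.0 + 10.7 + 41.2) / 3 = 97.9/3 = 32.6333
Detrended value: 10.7 − 32.6333 = -21.93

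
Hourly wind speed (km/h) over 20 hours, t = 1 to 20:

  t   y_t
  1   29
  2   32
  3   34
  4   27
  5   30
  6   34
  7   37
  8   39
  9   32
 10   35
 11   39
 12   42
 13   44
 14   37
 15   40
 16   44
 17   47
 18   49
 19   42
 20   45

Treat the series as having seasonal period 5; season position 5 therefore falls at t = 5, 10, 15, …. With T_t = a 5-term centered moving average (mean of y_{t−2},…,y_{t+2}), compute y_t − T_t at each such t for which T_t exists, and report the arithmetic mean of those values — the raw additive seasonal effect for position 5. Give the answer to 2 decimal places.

Season position 5 occurs at t = 5, 10, 15 (where T_t is defined).
t=5: T_5 = 32.4000; y_5 − T_5 = 30 − 32.4000 = -2.4000
t=10: T_10 = 37.4000; y_10 − T_10 = 35 − 37.4000 = -2.4000
t=15: T_15 = 42.4000; y_15 − T_15 = 40 − 42.4000 = -2.4000
Mean deviation: (-2.4000 + -2.4000 + -2.4000) / 3 = -2.40

-2.40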